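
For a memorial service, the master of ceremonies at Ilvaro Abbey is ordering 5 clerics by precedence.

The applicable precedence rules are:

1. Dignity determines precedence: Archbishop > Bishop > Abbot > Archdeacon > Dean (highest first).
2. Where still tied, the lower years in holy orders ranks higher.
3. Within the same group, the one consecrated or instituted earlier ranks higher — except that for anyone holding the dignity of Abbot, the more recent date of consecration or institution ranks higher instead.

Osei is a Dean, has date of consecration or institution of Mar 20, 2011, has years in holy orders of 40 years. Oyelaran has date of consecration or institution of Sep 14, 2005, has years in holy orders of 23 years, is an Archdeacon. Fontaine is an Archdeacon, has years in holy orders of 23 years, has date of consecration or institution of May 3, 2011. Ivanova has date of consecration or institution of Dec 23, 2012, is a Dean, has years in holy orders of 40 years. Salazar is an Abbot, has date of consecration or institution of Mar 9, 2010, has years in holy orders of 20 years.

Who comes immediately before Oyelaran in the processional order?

By dignity: Salazar (Abbot); then Oyelaran and Fontaine (Archdeacon); then Osei and Ivanova (Dean).
Oyelaran and Fontaine both have years in holy orders 23 years, so the next rule applies.
Among Oyelaran and Fontaine, by date of consecration or institution (earlier first): Oyelaran (Sep 14, 2005) before Fontaine (May 3, 2011).
Osei and Ivanova both have years in holy orders 40 years, so the next rule applies.
Among Osei and Ivanova, by date of consecration or institution (earlier first): Osei (Mar 20, 2011) before Ivanova (Dec 23, 2012).
Order: Salazar, Oyelaran, Fontaine, Osei, Ivanova.

Salazar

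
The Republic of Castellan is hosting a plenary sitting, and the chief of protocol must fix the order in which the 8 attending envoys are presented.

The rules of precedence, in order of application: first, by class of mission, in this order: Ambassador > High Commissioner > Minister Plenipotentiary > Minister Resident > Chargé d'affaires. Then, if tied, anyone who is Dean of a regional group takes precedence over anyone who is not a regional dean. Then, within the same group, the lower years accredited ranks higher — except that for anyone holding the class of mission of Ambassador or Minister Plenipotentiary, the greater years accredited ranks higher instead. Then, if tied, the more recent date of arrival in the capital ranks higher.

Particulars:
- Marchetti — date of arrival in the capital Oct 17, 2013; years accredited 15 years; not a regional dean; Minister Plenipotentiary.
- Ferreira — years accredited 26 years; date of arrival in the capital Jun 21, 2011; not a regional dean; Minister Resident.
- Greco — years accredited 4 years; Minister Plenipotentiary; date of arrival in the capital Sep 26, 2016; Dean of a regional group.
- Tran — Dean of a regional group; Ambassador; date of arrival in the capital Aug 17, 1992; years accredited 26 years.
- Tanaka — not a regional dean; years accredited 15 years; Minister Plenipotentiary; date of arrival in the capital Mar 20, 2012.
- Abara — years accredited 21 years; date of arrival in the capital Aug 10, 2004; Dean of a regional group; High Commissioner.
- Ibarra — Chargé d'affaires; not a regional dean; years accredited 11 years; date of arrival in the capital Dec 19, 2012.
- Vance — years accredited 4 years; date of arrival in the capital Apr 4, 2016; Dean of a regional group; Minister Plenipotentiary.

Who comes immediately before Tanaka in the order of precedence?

By class of mission: Tran (Ambassador); then Abara (High Commissioner); then Greco, Vance, Marchetti and Tanaka (Minister Plenipotentiary); then Ferreira (Minister Resident); then Ibarra (Chargé d'affaires).
Among Greco, Vance, Marchetti and Tanaka, Dean of a regional group before not a regional dean: Greco and Vance (Dean of a regional group) before Marchetti and Tanaka (not a regional dean).
Greco and Vance both have years accredited 4 years, so the next rule applies.
Among Greco and Vance, by date of arrival in the capital (later first): Greco (Sep 26, 2016) before Vance (Apr 4, 2016).
Marchetti and Tanaka both have years accredited 15 years, so the next rule applies.
Among Marchetti and Tanaka, by date of arrival in the capital (later first): Marchetti (Oct 17, 2013) before Tanaka (Mar 20, 2012).
Order: Tran, Abara, Greco, Vance, Marchetti, Tanaka, Ferreira, Ibarra.

Marchetti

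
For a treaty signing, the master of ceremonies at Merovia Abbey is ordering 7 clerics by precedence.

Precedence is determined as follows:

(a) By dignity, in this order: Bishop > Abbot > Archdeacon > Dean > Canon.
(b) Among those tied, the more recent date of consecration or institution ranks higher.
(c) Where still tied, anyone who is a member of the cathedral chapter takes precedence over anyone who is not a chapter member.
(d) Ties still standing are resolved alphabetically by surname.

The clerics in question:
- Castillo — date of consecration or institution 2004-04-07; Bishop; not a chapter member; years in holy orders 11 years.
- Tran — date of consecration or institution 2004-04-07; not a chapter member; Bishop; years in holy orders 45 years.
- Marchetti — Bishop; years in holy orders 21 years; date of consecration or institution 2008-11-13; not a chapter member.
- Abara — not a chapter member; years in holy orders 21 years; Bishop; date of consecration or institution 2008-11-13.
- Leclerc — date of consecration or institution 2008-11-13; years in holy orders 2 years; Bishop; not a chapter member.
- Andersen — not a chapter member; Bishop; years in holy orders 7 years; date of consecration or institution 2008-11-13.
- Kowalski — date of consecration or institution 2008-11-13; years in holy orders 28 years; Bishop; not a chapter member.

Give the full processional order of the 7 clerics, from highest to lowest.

Abara, Andersen, Kowalski, Leclerc, Marchetti, Castillo, Tran

By dignity: Abara, Andersen, Kowalski, Leclerc, Marchetti, Castillo and Tran (Bishop).
Among Abara, Andersen, Kowalski, Leclerc, Marchetti, Castillo and Tran, by date of consecration or institution (later first): Abara, Andersen, Kowalski, Leclerc and Marchetti (2008-11-13) before Castillo and Tran (2004-04-07).
Abara, Andersen, Kowalski, Leclerc and Marchetti are each not a chapter member, so the next rule applies.
Among Abara, Andersen, Kowalski, Leclerc and Marchetti, alphabetically by surname: Abara before Andersen before Kowalski before Leclerc before Marchetti.
Castillo and Tran are each not a chapter member, so the next rule applies.
Among Castillo and Tran, alphabetically by surname: Castillo before Tran.
Full order: Abara, Andersen, Kowalski, Leclerc, Marchetti, Castillo, Tran.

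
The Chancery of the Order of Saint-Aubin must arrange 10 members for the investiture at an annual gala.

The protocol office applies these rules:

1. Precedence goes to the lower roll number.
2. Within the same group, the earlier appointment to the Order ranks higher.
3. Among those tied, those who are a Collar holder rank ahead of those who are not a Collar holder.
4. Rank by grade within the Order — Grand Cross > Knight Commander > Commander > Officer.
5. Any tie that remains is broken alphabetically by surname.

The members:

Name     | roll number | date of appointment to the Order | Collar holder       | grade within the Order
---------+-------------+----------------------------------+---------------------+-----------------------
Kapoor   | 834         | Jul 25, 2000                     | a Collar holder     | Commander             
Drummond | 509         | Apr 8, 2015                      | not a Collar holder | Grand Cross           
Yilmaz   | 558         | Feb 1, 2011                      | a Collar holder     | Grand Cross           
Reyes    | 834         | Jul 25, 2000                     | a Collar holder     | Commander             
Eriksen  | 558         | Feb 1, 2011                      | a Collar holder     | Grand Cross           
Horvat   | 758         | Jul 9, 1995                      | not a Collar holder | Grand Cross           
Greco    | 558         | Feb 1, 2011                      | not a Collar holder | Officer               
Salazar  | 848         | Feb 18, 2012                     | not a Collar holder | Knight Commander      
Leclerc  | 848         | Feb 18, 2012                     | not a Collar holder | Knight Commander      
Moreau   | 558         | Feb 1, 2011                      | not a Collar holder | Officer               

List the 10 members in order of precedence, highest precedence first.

Drummond, Eriksen, Yilmaz, Greco, Moreau, Horvat, Kapoor, Reyes, Leclerc, Salazar

By roll number (lower first): Drummond (509); then Eriksen, Yilmaz, Greco and Moreau (each 558); then Horvat (758); then Kapoor and Reyes (both 834); then Leclerc and Salazar (both 848).
Eriksen, Yilmaz, Greco and Moreau all have date of appointment to the Order Feb 1, 2011, so the next rule applies.
Among Eriksen, Yilmaz, Greco and Moreau, a Collar holder before not a Collar holder: Eriksen and Yilmaz (a Collar holder) before Greco and Moreau (not a Collar holder).
Eriksen and Yilmaz are each Grand Cross, so the next rule applies.
Among Eriksen and Yilmaz, alphabetically by surname: Eriksen before Yilmaz.
Greco and Moreau are each Officer, so the next rule applies.
Among Greco and Moreau, alphabetically by surname: Greco before Moreau.
Kapoor and Reyes both have date of appointment to the Order Jul 25, 2000, so the next rule applies.
Kapoor and Reyes are each a Collar holder, so the next rule applies.
Kapoor and Reyes are each Commander, so the next rule applies.
Among Kapoor and Reyes, alphabetically by surname: Kapoor before Reyes.
Leclerc and Salazar both have date of appointment to the Order Feb 18, 2012, so the next rule applies.
Leclerc and Salazar are each not a Collar holder, so the next rule applies.
Leclerc and Salazar are each Knight Commander, so the next rule applies.
Among Leclerc and Salazar, alphabetically by surname: Leclerc before Salazar.
Full order: Drummond, Eriksen, Yilmaz, Greco, Moreau, Horvat, Kapoor, Reyes, Leclerc, Salazar.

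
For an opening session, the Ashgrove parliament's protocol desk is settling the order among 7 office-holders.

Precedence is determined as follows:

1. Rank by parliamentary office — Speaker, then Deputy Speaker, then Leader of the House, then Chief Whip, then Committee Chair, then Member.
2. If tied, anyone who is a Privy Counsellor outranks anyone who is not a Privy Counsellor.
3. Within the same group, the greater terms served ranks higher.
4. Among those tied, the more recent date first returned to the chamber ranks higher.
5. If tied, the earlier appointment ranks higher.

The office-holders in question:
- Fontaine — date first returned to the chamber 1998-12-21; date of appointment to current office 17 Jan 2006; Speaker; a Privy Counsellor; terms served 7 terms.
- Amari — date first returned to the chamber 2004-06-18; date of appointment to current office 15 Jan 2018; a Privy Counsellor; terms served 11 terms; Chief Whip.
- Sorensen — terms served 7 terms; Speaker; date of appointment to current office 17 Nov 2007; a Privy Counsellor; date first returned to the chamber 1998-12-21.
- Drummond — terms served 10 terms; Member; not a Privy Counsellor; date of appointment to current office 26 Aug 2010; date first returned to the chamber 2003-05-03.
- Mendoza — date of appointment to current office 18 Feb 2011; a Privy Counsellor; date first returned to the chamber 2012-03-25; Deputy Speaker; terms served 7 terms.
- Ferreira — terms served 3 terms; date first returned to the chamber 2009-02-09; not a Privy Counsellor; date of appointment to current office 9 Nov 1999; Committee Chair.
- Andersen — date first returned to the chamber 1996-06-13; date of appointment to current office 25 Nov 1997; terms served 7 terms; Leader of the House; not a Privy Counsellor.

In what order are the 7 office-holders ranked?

By parliamentary office: Fontaine and Sorensen (Speaker); then Mendoza (Deputy Speaker); then Andersen (Leader of the House); then Amari (Chief Whip); then Ferreira (Committee Chair); then Drummond (Member).
Fontaine and Sorensen are each a Privy Counsellor, so the next rule applies.
Fontaine and Sorensen both have terms served 7 terms, so the next rule applies.
Fontaine and Sorensen both have date first returned to the chamber 1998-12-21, so the next rule applies.
Among Fontaine and Sorensen, by date of appointment to current office (earlier first): Fontaine (17 Jan 2006) before Sorensen (17 Nov 2007).
Full order: Fontaine, Sorensen, Mendoza, Andersen, Amari, Ferreira, Drummond.

Fontaine, Sorensen, Mendoza, Andersen, Amari, Ferreira, Drummond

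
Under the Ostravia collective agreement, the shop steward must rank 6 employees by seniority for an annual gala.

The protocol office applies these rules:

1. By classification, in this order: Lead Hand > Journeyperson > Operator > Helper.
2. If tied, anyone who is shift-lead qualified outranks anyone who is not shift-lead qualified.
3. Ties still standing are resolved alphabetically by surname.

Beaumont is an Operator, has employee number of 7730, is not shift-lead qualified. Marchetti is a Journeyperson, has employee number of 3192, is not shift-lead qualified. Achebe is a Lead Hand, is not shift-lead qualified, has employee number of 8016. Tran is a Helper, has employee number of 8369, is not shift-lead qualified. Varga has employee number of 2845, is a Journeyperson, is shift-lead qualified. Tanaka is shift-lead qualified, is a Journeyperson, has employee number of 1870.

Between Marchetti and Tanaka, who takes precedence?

By classification: Achebe (Lead Hand); then Tanaka, Varga and Marchetti (Journeyperson); then Beaumont (Operator); then Tran (Helper).
Among Tanaka, Varga and Marchetti, shift-lead qualified before not shift-lead qualified: Tanaka and Varga (shift-lead qualified) before Marchetti (not shift-lead qualified).
Among Tanaka and Varga, alphabetically by surname: Tanaka before Varga.
So Tanaka takes precedence.

Tanaka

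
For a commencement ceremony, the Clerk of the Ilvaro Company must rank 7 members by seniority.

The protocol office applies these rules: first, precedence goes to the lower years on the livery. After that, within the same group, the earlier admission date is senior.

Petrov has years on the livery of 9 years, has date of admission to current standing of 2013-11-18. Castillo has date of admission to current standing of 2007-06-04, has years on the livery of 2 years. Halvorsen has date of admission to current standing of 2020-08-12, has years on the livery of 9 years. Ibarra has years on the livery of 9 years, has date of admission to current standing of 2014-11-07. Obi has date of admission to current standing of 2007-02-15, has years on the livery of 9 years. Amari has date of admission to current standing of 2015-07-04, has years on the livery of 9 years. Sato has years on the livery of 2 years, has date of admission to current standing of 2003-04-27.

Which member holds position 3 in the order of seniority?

By years on the livery (lower first): Sato and Castillo (both 2 years); then Obi, Petrov, Ibarra, Amari and Halvorsen (each 9 years).
Among Sato and Castillo, by date of admission to current standing (earlier first): Sato (2003-04-27) before Castillo (2007-06-04).
Among Obi, Petrov, Ibarra, Amari and Halvorsen, by date of admission to current standing (earlier first): Obi (2007-02-15) before Petrov (2013-11-18) before Ibarra (2014-11-07) before Amari (2015-07-04) before Halvorsen (2020-08-12).
Order: Sato, Castillo, Obi, Petrov, Ibarra, Amari, Halvorsen.

Obi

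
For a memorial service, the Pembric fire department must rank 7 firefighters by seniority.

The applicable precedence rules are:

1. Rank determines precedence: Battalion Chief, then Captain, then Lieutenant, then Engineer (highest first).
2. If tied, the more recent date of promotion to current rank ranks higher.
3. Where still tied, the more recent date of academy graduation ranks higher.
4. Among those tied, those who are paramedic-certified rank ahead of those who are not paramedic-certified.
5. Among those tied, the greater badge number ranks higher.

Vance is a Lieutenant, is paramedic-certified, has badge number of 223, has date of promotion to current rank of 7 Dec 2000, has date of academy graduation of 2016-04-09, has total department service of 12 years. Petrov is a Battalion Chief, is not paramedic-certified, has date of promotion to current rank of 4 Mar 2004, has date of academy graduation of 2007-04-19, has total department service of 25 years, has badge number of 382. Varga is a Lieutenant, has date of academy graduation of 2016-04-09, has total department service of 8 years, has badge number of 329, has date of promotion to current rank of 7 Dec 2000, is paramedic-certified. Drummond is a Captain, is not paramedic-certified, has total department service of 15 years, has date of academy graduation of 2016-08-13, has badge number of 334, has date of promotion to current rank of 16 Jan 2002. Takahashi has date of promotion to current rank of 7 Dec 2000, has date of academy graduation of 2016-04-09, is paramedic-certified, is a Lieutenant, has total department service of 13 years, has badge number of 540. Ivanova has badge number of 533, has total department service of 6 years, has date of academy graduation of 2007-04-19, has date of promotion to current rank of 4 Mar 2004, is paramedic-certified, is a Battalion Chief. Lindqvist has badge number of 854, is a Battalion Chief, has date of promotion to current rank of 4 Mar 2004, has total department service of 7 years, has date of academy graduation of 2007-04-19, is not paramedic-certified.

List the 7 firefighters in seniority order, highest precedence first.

Ivanova, Lindqvist, Petrov, Drummond, Takahashi, Varga, Vance

By rank: Ivanova, Lindqvist and Petrov (Battalion Chief); then Drummond (Captain); then Takahashi, Varga and Vance (Lieutenant).
Ivanova, Lindqvist and Petrov all have date of promotion to current rank 4 Mar 2004, so the next rule applies.
Ivanova, Lindqvist and Petrov all have date of academy graduation 2007-04-19, so the next rule applies.
Among Ivanova, Lindqvist and Petrov, paramedic-certified before not paramedic-certified: Ivanova (paramedic-certified) before Lindqvist and Petrov (not paramedic-certified).
Among Lindqvist and Petrov, by badge number (higher first): Lindqvist (854) before Petrov (382).
Takahashi, Varga and Vance all have date of promotion to current rank 7 Dec 2000, so the next rule applies.
Takahashi, Varga and Vance all have date of academy graduation 2016-04-09, so the next rule applies.
Takahashi, Varga and Vance are each paramedic-certified, so the next rule applies.
Among Takahashi, Varga and Vance, by badge number (higher first): Takahashi (540) before Varga (329) before Vance (223).
Full order: Ivanova, Lindqvist, Petrov, Drummond, Takahashi, Varga, Vance.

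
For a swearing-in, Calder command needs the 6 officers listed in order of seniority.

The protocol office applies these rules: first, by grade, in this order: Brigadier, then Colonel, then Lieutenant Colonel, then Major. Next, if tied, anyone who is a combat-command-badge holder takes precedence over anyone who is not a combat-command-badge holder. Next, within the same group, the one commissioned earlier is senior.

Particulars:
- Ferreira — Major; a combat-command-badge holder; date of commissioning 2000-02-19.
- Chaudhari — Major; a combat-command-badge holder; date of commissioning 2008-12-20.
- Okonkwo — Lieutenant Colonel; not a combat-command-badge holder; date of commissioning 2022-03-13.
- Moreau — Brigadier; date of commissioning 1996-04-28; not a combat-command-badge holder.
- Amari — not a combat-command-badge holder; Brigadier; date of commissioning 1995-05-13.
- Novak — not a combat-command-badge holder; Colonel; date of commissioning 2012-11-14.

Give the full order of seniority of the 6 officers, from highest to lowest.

By grade: Amari and Moreau (Brigadier); then Novak (Colonel); then Okonkwo (Lieutenant Colonel); then Ferreira and Chaudhari (Major).
Amari and Moreau are each not a combat-command-badge holder, so the next rule applies.
Among Amari and Moreau, by date of commissioning (earlier first): Amari (1995-05-13) before Moreau (1996-04-28).
Ferreira and Chaudhari are each a combat-command-badge holder, so the next rule applies.
Among Ferreira and Chaudhari, by date of commissioning (earlier first): Ferreira (2000-02-19) before Chaudhari (2008-12-20).
Full order: Amari, Moreau, Novak, Okonkwo, Ferreira, Chaudhari.

Amari, Moreau, Novak, Okonkwo, Ferreira, Chaudhari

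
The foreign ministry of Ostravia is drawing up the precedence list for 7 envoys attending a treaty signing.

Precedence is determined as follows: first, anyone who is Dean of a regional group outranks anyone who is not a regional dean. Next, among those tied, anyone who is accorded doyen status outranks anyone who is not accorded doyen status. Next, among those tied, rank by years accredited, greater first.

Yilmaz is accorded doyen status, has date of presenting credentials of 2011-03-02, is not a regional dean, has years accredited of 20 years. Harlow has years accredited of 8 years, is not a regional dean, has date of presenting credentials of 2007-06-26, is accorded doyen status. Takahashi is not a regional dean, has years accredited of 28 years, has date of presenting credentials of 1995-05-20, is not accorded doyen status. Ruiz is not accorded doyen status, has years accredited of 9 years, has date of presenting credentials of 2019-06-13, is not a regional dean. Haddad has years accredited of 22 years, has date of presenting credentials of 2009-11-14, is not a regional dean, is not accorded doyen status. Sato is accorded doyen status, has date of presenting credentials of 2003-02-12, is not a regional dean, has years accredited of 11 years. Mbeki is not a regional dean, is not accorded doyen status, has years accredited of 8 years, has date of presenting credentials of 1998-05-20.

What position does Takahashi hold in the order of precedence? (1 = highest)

By the first rule: Yilmaz, Sato, Harlow, Takahashi, Haddad, Ruiz and Mbeki (each not a regional dean).
Among Yilmaz, Sato, Harlow, Takahashi, Haddad, Ruiz and Mbeki, accorded doyen status before not accorded doyen status: Yilmaz, Sato and Harlow (accorded doyen status) before Takahashi, Haddad, Ruiz and Mbeki (not accorded doyen status).
Among Yilmaz, Sato and Harlow, by years accredited (higher first): Yilmaz (20 years) before Sato (11 years) before Harlow (8 years).
Among Takahashi, Haddad, Ruiz and Mbeki, by years accredited (higher first): Takahashi (28 years) before Haddad (22 years) before Ruiz (9 years) before Mbeki (8 years).
Order: Yilmaz, Sato, Harlow, Takahashi, Haddad, Ruiz, Mbeki. So position 4.

4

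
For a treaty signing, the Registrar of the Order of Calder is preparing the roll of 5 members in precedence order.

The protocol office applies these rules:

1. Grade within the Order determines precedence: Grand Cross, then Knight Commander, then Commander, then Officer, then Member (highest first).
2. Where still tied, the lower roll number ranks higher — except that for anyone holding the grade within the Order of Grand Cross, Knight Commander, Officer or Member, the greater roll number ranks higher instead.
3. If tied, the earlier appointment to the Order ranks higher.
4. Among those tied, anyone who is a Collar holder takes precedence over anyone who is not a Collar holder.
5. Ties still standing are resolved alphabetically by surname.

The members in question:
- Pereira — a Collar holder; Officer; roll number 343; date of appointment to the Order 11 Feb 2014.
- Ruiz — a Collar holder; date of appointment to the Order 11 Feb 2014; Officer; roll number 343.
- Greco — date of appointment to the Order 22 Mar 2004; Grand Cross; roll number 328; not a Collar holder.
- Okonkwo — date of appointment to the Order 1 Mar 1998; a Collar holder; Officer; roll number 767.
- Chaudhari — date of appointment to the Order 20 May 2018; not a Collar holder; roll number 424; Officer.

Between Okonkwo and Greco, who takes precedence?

By grade within the Order: Greco (Grand Cross); then Okonkwo, Chaudhari, Pereira and Ruiz (Officer).
Among Okonkwo, Chaudhari, Pereira and Ruiz, by roll number (higher first) (reversed rule for this group): Okonkwo (767) before Chaudhari (424) before Pereira and Ruiz (343).
Pereira and Ruiz both have date of appointment to the Order 11 Feb 2014, so the next rule applies.
Pereira and Ruiz are each a Collar holder, so the next rule applies.
Among Pereira and Ruiz, alphabetically by surname: Pereira before Ruiz.
So Greco takes precedence.

Greco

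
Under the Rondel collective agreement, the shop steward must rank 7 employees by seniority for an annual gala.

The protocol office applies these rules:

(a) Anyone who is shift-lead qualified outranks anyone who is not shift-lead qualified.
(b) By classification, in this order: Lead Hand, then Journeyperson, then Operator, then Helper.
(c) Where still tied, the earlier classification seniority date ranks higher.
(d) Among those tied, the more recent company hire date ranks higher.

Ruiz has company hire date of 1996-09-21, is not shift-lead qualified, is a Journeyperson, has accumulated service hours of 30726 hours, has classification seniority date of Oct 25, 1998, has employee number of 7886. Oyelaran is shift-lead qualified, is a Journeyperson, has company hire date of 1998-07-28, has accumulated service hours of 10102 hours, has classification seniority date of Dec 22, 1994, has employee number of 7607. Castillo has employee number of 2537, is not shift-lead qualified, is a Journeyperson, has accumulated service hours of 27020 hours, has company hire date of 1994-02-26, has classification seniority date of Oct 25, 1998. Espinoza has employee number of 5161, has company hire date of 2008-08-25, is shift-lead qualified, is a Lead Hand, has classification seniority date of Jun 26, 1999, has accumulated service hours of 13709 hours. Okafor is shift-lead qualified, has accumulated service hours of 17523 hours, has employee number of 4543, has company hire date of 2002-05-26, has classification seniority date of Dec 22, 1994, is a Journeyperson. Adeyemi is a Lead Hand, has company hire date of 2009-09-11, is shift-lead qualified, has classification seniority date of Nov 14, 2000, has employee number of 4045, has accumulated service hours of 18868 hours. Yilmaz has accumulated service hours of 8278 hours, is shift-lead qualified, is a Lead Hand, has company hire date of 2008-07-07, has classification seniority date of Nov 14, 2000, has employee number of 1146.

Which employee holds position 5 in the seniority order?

Oyelaran

By the first rule: Espinoza, Adeyemi, Yilmaz, Okafor and Oyelaran (each shift-lead qualified); then Ruiz and Castillo (both not shift-lead qualified).
Among Espinoza, Adeyemi, Yilmaz, Okafor and Oyelaran, by classification: Espinoza, Adeyemi and Yilmaz (Lead Hand) before Okafor and Oyelaran (Journeyperson).
Among Espinoza, Adeyemi and Yilmaz, by classification seniority date (earlier first): Espinoza (Jun 26, 1999) before Adeyemi and Yilmaz (Nov 14, 2000).
Among Adeyemi and Yilmaz, by company hire date (later first): Adeyemi (2009-09-11) before Yilmaz (2008-07-07).
Okafor and Oyelaran both have classification seniority date Dec 22, 1994, so the next rule applies.
Among Okafor and Oyelaran, by company hire date (later first): Okafor (2002-05-26) before Oyelaran (1998-07-28).
Ruiz and Castillo are each Journeyperson, so the next rule applies.
Ruiz and Castillo both have classification seniority date Oct 25, 1998, so the next rule applies.
Among Ruiz and Castillo, by company hire date (later first): Ruiz (1996-09-21) before Castillo (1994-02-26).
Order: Espinoza, Adeyemi, Yilmaz, Okafor, Oyelaran, Ruiz, Castillo.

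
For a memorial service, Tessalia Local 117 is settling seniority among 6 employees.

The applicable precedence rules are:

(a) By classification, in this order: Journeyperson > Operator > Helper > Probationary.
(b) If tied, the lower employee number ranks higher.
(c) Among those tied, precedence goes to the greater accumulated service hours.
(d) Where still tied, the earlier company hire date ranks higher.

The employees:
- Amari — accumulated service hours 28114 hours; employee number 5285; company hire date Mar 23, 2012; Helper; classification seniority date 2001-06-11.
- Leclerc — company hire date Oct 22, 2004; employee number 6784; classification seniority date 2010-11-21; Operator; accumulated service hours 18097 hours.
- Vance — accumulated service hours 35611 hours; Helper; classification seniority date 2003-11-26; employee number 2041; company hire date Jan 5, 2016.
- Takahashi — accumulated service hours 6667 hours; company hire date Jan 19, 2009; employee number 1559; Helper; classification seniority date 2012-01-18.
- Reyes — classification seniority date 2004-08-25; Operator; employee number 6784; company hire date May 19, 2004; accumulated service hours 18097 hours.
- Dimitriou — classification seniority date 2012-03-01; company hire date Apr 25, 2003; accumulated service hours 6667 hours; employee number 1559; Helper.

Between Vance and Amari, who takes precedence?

By classification: Reyes and Leclerc (Operator); then Dimitriou, Takahashi, Vance and Amari (Helper).
Reyes and Leclerc both have employee number 6784, so the next rule applies.
Reyes and Leclerc both have accumulated service hours 18097 hours, so the next rule applies.
Among Reyes and Leclerc, by company hire date (earlier first): Reyes (May 19, 2004) before Leclerc (Oct 22, 2004).
Among Dimitriou, Takahashi, Vance and Amari, by employee number (lower first): Dimitriou and Takahashi (1559) before Vance (2041) before Amari (5285).
Dimitriou and Takahashi both have accumulated service hours 6667 hours, so the next rule applies.
Among Dimitriou and Takahashi, by company hire date (earlier first): Dimitriou (Apr 25, 2003) before Takahashi (Jan 19, 2009).
So Vance takes precedence.

Vance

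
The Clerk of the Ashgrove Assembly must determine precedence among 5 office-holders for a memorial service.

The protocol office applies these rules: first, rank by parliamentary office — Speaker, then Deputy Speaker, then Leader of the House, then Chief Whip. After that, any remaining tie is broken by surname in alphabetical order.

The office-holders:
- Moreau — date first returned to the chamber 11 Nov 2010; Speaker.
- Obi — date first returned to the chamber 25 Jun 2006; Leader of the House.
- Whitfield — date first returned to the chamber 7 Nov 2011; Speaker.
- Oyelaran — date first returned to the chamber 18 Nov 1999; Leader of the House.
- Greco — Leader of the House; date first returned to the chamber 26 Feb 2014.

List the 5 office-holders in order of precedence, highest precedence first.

By parliamentary office: Moreau and Whitfield (Speaker); then Greco, Obi and Oyelaran (Leader of the House).
Among Moreau and Whitfield, alphabetically by surname: Moreau before Whitfield.
Among Greco, Obi and Oyelaran, alphabetically by surname: Greco before Obi before Oyelaran.
Full order: Moreau, Whitfield, Greco, Obi, Oyelaran.

Moreau, Whitfield, Greco, Obi, Oyelaran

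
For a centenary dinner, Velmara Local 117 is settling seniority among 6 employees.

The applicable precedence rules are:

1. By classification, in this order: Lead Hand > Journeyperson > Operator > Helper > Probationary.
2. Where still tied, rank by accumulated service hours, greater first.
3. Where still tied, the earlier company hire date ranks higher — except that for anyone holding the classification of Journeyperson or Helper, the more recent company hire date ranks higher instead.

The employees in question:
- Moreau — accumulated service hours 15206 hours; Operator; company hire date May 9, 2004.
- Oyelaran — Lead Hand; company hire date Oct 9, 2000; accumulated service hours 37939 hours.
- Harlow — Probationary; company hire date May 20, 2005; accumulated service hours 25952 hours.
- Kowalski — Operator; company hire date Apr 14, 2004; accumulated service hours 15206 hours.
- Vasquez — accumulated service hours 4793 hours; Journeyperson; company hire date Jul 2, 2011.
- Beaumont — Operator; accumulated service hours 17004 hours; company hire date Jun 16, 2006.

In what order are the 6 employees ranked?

By classification: Oyelaran (Lead Hand); then Vasquez (Journeyperson); then Beaumont, Kowalski and Moreau (Operator); then Harlow (Probationary).
Among Beaumont, Kowalski and Moreau, by accumulated service hours (higher first): Beaumont (17004 hours) before Kowalski and Moreau (15206 hours).
Among Kowalski and Moreau, by company hire date (earlier first): Kowalski (Apr 14, 2004) before Moreau (May 9, 2004).
Full order: Oyelaran, Vasquez, Beaumont, Kowalski, Moreau, Harlow.

Oyelaran, Vasquez, Beaumont, Kowalski, Moreau, Harlow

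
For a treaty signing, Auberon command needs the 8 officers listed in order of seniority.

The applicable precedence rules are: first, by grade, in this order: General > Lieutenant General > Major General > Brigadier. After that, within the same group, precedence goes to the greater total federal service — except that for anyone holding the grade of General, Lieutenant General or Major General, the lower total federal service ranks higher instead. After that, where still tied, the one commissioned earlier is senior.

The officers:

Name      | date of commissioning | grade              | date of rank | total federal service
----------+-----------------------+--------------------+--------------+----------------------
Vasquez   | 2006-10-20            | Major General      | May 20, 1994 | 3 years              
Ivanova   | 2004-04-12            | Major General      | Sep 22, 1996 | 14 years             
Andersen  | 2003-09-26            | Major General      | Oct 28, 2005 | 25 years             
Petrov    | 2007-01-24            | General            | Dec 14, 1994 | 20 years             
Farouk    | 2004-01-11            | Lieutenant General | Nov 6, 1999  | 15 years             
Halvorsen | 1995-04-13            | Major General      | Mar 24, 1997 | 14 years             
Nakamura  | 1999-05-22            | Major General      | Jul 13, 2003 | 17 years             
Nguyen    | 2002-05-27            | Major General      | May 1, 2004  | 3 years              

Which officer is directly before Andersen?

Nakamura

By grade: Petrov (General); then Farouk (Lieutenant General); then Nguyen, Vasquez, Halvorsen, Ivanova, Nakamura and Andersen (Major General).
Among Nguyen, Vasquez, Halvorsen, Ivanova, Nakamura and Andersen, by total federal service (lower first) (reversed rule for this group): Nguyen and Vasquez (3 years) before Halvorsen and Ivanova (14 years) before Nakamura (17 years) before Andersen (25 years).
Among Nguyen and Vasquez, by date of commissioning (earlier first): Nguyen (2002-05-27) before Vasquez (2006-10-20).
Among Halvorsen and Ivanova, by date of commissioning (earlier first): Halvorsen (1995-04-13) before Ivanova (2004-04-12).
Order: Petrov, Farouk, Nguyen, Vasquez, Halvorsen, Ivanova, Nakamura, Andersen.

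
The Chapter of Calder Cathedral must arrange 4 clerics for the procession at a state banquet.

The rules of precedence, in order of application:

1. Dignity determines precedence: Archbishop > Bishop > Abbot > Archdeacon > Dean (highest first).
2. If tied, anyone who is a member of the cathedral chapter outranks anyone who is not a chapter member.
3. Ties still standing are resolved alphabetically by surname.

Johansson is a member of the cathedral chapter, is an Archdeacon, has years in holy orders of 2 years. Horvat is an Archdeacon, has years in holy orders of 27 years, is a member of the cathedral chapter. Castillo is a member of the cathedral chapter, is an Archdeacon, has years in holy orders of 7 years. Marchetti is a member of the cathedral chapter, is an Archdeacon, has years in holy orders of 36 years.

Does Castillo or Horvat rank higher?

Castillo

By dignity: Castillo, Horvat, Johansson and Marchetti (Archdeacon).
Castillo, Horvat, Johansson and Marchetti are each a member of the cathedral chapter, so the next rule applies.
Among Castillo, Horvat, Johansson and Marchetti, alphabetically by surname: Castillo before Horvat before Johansson before Marchetti.
So Castillo takes precedence.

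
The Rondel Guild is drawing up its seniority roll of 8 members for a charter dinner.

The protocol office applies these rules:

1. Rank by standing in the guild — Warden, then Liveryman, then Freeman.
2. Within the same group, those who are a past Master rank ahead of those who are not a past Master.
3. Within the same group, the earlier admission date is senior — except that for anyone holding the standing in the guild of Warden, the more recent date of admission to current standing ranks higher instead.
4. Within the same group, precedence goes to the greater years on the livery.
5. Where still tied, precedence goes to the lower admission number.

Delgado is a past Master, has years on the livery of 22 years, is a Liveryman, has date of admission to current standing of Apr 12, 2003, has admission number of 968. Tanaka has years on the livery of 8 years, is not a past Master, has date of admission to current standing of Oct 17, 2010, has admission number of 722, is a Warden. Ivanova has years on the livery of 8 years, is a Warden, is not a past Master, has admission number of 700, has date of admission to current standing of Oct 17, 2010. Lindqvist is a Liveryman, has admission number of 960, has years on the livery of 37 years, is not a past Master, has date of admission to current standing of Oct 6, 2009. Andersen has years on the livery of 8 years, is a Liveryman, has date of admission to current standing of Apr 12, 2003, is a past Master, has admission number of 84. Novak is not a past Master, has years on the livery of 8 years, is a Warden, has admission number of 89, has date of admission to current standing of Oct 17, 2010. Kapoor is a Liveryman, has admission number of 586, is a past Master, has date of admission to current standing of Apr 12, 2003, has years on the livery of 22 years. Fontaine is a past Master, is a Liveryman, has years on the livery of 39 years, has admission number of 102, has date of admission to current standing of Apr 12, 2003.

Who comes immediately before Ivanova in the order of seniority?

Novak

By standing in the guild: Novak, Ivanova and Tanaka (Warden); then Fontaine, Kapoor, Delgado, Andersen and Lindqvist (Liveryman).
Novak, Ivanova and Tanaka are each not a past Master, so the next rule applies.
Novak, Ivanova and Tanaka all have date of admission to current standing Oct 17, 2010, so the next rule applies.
Novak, Ivanova and Tanaka all have years on the livery 8 years, so the next rule applies.
Among Novak, Ivanova and Tanaka, by admission number (lower first): Novak (89) before Ivanova (700) before Tanaka (722).
Among Fontaine, Kapoor, Delgado, Andersen and Lindqvist, a past Master before not a past Master: Fontaine, Kapoor, Delgado and Andersen (a past Master) before Lindqvist (not a past Master).
Fontaine, Kapoor, Delgado and Andersen all have date of admission to current standing Apr 12, 2003, so the next rule applies.
Among Fontaine, Kapoor, Delgado and Andersen, by years on the livery (higher first): Fontaine (39 years) before Kapoor and Delgado (22 years) before Andersen (8 years).
Among Kapoor and Delgado, by admission number (lower first): Kapoor (586) before Delgado (968).
Order: Novak, Ivanova, Tanaka, Fontaine, Kapoor, Delgado, Andersen, Lindqvist.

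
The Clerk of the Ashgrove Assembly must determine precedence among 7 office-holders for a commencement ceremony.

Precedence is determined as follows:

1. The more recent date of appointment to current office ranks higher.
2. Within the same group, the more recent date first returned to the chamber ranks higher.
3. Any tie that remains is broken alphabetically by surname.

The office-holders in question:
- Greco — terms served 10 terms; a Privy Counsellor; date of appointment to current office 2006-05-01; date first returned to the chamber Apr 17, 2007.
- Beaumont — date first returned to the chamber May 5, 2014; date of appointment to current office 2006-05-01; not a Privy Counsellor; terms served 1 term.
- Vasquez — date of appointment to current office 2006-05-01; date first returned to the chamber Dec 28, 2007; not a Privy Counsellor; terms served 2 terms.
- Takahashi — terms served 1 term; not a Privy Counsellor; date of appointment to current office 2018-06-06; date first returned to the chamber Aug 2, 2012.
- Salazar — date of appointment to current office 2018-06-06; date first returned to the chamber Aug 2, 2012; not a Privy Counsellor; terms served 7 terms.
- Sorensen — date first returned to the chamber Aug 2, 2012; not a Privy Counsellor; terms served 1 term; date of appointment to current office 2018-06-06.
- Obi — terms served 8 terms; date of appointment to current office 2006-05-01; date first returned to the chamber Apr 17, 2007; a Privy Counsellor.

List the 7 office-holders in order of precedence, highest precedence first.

By date of appointment to current office (later first): Salazar, Sorensen and Takahashi (each 2018-06-06); then Beaumont, Vasquez, Greco and Obi (each 2006-05-01).
Salazar, Sorensen and Takahashi all have date first returned to the chamber Aug 2, 2012, so the next rule applies.
Among Salazar, Sorensen and Takahashi, alphabetically by surname: Salazar before Sorensen before Takahashi.
Among Beaumont, Vasquez, Greco and Obi, by date first returned to the chamber (later first): Beaumont (May 5, 2014) before Vasquez (Dec 28, 2007) before Greco and Obi (Apr 17, 2007).
Among Greco and Obi, alphabetically by surname: Greco before Obi.
Full order: Salazar, Sorensen, Takahashi, Beaumont, Vasquez, Greco, Obi.

Salazar, Sorensen, Takahashi, Beaumont, Vasquez, Greco, Obi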